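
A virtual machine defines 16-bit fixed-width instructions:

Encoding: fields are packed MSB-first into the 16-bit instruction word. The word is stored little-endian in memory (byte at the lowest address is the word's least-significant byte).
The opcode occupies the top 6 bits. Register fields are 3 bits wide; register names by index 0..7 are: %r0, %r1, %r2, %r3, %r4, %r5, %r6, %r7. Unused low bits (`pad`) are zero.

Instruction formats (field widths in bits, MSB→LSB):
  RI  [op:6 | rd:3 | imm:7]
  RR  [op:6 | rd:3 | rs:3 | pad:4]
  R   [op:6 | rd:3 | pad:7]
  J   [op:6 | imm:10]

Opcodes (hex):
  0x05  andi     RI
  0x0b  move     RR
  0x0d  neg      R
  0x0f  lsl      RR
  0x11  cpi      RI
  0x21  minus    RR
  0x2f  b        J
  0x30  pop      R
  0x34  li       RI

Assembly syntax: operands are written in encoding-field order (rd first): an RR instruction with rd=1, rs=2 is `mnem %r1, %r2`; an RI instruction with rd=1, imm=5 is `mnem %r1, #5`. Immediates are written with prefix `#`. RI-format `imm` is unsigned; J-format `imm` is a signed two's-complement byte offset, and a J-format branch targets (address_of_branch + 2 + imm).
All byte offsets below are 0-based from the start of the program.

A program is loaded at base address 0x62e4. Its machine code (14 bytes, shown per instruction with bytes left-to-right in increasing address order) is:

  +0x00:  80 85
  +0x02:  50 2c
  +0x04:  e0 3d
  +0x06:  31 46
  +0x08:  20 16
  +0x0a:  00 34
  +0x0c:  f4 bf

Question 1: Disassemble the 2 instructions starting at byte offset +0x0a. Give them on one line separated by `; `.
neg %r0; b #-12

+0x0a: 00 34 ⇒ word 0x3400 (little)
  opcode bits[15:10]=0xd: neg/R
  [9:7] rd=0 = %r0
+0x0c: f4 bf ⇒ word 0xbff4 (little)
  opcode bits[15:10]=0x2f: b/J
  [9:0] imm=1012 (s10→-12) = #-12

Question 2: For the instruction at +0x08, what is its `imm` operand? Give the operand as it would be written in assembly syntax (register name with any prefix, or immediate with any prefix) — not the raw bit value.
#32

off 0x08: read 20 16 as little → 0x1620
  op=0x1620>>10=0x5 ⇒ andi (RI)
  rd@[9:7]=0x4 ⇒ %r4
  imm@[6:0]=0x20 ⇒ #32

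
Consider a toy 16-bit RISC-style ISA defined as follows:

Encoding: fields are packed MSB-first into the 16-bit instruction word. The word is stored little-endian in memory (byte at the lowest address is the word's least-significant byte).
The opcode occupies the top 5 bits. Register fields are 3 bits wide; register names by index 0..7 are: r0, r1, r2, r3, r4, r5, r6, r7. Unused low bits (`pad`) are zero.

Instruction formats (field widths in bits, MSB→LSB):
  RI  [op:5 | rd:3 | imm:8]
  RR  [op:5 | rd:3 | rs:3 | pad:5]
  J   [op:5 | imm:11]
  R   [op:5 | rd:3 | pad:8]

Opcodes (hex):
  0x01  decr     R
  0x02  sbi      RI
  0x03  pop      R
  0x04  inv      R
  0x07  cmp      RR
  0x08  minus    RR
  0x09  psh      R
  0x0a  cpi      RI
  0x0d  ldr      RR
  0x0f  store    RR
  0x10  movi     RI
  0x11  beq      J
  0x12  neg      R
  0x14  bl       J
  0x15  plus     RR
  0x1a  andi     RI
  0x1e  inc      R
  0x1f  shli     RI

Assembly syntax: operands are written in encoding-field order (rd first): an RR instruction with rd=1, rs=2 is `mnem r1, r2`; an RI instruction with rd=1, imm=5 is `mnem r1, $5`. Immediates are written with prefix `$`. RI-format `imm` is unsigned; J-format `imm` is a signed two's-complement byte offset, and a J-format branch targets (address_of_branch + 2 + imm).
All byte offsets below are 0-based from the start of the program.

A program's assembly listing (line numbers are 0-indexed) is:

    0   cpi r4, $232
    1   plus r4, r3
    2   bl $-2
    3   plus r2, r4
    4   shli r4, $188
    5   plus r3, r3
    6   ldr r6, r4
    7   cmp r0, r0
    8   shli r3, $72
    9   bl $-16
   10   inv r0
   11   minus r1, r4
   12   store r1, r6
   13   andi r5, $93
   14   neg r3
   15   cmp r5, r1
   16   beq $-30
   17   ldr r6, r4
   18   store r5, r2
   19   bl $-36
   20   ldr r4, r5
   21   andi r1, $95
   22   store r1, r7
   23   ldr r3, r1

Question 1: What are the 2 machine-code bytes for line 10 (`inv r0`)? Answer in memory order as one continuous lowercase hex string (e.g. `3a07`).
line 10 (inv): pack op=0x4:5|rd=0:3|pad=0:8 = 0x2000; little→ 00 20

0020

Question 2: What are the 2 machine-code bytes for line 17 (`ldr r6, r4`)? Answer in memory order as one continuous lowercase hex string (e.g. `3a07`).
17. ldr fields op=0xd:5|rd=6:3|rs=4:3|pad=0:5 → word 6e80h → 80 6e

806e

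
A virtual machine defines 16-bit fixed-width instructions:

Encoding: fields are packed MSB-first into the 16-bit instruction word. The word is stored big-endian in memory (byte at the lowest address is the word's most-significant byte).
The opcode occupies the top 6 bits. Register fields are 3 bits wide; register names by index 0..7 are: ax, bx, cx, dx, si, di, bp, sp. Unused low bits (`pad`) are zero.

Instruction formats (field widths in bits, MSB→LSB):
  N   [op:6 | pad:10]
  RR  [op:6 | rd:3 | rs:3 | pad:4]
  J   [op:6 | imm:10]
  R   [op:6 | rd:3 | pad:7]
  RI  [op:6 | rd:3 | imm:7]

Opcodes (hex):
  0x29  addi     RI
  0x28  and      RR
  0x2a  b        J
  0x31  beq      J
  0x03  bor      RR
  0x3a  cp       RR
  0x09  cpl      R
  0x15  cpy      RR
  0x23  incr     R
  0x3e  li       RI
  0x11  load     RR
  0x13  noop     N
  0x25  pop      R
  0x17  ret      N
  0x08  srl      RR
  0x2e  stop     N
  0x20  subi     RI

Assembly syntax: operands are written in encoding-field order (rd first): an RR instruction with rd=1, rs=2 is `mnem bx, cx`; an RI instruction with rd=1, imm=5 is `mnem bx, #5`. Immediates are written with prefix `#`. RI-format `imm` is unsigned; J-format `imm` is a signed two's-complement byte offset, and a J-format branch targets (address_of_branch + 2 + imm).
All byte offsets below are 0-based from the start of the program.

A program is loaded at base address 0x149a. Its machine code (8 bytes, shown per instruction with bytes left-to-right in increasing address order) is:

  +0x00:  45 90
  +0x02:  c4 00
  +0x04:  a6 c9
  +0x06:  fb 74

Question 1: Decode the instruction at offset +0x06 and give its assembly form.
+0x06: fb 74 ⇒ word 0xfb74 (big)
  op=0xfb74>>10=0x3e ⇒ li (RI)
  rd: (w>>7)&0x7=0x6 → bp
  imm: (w>>0)&0x7f=0x74 → #116

li bp, #116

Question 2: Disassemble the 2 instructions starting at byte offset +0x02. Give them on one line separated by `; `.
beq #0; addi di, #73

off 0x02: read c4 00 as big → 0xc400
  top 6b → 0x31 → beq [J]
  imm: (w>>0)&0x3ff=0x0 → #0
off 0x04: read a6 c9 as big → 0xa6c9
  top 6b → 0x29 → addi [RI]
  rd: (w>>7)&0x7=0x5 → di
  imm: (w>>0)&0x7f=0x49 → #73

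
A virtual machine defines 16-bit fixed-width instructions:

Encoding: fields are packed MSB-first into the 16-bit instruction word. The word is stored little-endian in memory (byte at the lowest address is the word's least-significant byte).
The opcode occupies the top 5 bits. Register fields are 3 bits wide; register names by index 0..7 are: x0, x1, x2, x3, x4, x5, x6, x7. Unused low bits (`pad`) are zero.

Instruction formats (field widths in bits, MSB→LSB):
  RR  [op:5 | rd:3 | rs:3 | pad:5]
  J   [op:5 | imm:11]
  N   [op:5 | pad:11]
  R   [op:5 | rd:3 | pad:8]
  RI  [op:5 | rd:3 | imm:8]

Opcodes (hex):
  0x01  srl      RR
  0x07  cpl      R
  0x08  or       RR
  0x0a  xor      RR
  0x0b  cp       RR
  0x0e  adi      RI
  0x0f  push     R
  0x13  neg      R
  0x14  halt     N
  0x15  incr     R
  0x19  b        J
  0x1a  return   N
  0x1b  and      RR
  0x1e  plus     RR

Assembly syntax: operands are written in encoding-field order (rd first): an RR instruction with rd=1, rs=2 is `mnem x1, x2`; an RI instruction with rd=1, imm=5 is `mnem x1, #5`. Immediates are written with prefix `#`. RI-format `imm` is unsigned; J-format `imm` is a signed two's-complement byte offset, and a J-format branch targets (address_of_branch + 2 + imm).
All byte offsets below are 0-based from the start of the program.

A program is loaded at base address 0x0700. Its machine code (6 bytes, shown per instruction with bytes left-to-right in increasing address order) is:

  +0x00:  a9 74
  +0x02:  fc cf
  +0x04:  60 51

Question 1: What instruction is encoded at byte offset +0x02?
b #-4

+0x02: fc cf ⇒ word 0xcffc (little)
  opcode bits[15:11]=0x19: b/J
  imm: (w>>0)&0x7ff=0x7fc (s11→-4) → #-4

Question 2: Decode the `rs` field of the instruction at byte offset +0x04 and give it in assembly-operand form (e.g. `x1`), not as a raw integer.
x3

@+04  little-endian(60 51) = 0x5160
  op=0x5160>>11=0xa ⇒ xor (RR)
  rd: (w>>8)&0x7=0x1 → x1
  rs: (w>>5)&0x7=0x3 → x3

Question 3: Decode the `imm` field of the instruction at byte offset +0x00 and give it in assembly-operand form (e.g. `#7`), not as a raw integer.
#169

+0x00: a9 74 ⇒ word 0x74a9 (little)
  opcode bits[15:11]=0xe: adi/RI
  rd@[10:8]=0x4 ⇒ x4
  imm@[7:0]=0xa9 ⇒ #169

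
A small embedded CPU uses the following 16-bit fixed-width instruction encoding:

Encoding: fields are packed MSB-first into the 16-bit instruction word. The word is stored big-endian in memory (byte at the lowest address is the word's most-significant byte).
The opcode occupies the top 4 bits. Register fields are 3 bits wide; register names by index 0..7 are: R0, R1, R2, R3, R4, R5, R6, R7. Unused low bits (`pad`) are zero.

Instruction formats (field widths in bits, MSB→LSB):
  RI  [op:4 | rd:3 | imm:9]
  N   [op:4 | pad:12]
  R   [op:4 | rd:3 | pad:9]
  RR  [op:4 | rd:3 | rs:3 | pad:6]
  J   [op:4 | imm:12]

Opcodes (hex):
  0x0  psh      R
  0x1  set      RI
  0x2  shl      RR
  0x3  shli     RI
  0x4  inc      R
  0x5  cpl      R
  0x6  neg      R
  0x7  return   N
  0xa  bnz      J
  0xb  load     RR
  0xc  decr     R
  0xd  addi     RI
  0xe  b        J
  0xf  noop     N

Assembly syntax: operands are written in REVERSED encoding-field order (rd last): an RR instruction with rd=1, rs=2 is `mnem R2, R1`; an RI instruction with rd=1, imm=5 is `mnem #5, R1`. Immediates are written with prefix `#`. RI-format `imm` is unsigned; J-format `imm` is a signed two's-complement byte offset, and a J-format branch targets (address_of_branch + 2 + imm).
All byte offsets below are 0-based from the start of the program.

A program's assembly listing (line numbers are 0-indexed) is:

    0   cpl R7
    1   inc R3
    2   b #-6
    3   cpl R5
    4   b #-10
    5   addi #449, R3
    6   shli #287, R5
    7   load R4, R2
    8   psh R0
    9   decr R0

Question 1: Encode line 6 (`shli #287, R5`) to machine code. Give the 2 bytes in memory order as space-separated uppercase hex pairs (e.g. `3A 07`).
line 6 (shli): pack op=0x3:4|rd=5:3|imm=287:9 = 0x3b1f; big→ 3b 1f

3B 1F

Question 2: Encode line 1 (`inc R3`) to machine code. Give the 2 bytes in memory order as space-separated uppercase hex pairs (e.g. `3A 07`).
1. inc fields op=0x4:4|rd=3:3|pad=0:9 → word 4600h → 46 00

46 00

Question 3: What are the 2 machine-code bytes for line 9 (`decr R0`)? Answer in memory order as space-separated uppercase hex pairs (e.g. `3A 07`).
9. decr fields op=0xc:4|rd=0:3|pad=0:9 → word c000h → c0 00

C0 00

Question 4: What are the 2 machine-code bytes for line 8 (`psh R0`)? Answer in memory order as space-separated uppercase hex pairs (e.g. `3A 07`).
line 8 (psh): pack op=0x0:4|rd=0:3|pad=0:9 = 0x0000; big→ 00 00

00 00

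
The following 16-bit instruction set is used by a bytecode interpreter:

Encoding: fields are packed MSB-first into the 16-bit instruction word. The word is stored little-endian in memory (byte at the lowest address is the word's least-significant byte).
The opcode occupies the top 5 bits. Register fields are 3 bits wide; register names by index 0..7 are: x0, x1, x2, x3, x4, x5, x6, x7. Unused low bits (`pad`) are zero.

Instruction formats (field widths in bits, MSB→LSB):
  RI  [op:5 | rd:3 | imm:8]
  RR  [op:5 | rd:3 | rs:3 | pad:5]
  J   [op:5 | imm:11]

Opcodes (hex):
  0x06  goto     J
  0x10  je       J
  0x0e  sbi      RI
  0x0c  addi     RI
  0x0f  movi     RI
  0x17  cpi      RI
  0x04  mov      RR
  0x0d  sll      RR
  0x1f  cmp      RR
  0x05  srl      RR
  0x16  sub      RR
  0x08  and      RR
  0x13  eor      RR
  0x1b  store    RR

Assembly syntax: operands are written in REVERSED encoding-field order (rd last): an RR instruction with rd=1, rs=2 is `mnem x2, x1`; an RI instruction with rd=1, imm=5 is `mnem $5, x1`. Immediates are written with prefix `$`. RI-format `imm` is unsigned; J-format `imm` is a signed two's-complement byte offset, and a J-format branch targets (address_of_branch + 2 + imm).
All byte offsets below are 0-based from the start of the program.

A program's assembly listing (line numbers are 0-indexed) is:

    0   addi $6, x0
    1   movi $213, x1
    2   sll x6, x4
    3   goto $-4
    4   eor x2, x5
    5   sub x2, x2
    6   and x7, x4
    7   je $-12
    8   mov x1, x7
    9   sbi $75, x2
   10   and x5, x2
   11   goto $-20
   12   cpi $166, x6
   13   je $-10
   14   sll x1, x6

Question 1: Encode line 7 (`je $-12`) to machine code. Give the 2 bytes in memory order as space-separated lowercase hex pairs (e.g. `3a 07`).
7. je fields op=0x10:5|imm=-12:11 → word 87f4h → f4 87

f4 87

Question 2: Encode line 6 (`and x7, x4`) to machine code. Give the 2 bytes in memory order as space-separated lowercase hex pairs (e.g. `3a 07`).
e0 44

6. and fields op=0x8:5|rd=4:3|rs=7:3|pad=0:5 → word 44e0h → e0 44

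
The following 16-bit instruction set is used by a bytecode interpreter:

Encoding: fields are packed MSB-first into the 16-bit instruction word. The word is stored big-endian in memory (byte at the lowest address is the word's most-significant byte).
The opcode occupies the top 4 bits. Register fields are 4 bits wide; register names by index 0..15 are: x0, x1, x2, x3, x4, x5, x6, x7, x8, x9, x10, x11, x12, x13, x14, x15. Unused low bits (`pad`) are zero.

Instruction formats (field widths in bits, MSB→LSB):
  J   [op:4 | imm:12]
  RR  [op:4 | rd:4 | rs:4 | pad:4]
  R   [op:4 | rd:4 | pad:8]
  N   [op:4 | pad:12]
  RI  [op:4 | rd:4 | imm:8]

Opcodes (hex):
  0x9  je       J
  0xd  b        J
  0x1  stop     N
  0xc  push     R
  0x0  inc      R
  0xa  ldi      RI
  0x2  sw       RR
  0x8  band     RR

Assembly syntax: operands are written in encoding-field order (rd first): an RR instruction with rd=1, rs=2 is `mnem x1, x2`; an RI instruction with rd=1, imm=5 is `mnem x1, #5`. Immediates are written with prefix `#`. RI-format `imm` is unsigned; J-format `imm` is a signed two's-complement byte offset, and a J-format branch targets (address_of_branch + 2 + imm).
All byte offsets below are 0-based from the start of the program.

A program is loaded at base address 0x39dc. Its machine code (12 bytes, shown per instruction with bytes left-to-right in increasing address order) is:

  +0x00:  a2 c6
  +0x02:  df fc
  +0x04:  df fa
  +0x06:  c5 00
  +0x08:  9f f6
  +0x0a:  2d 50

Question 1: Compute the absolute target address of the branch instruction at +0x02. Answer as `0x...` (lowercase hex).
[02] df fc → 0xdffc
  opcode bits[15:12]=0xd: b/J
  imm: (w>>0)&0xfff=0xffc (s12→-4) → #-4
  target = base 0x39dc + off 0x02 + 2 + imm -4 = 0x39dc

0x39dc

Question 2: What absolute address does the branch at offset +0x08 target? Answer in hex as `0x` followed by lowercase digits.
@+08  big-endian(9f f6) = 0x9ff6
  op=0x9ff6>>12=0x9 ⇒ je (J)
  [11:0] imm=4086 (s12→-10) = #-10
  target = base 0x39dc + off 0x08 + 2 + imm -10 = 0x39dc

0x39dc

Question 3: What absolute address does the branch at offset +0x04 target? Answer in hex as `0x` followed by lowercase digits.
0x39dc

[04] df fa → 0xdffa
  op=0xdffa>>12=0xd ⇒ b (J)
  [11:0] imm=4090 (s12→-6) = #-6
  target = base 0x39dc + off 0x04 + 2 + imm -6 = 0x39dc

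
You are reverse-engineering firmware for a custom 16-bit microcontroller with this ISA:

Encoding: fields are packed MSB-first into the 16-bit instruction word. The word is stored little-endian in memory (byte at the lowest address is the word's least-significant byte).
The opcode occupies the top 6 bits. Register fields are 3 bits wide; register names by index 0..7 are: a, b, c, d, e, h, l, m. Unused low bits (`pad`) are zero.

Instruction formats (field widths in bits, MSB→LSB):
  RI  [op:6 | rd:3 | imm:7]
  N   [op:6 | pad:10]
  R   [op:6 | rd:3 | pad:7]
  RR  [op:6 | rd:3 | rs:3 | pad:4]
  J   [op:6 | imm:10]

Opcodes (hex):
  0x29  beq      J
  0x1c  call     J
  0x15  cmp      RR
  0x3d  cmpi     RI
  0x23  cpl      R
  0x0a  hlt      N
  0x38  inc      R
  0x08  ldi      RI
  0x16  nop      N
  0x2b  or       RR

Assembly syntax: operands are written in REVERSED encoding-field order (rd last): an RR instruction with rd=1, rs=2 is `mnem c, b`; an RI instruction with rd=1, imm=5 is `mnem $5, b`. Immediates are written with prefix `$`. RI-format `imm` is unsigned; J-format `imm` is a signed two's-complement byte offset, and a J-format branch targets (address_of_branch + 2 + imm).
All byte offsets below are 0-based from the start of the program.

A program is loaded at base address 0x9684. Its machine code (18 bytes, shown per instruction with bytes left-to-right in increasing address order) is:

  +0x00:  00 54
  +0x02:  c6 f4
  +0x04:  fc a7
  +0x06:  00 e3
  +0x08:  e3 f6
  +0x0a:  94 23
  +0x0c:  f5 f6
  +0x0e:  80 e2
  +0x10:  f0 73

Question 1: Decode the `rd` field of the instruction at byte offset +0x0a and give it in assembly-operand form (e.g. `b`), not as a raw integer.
@+0a  little-endian(94 23) = 0x2394
  opcode bits[15:10]=0x8: ldi/RI
  rd: (w>>7)&0x7=0x7 → m
  imm: (w>>0)&0x7f=0x14 → $20

m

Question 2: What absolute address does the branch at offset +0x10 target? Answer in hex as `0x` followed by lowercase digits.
+0x10: f0 73 ⇒ word 0x73f0 (little)
  opcode bits[15:10]=0x1c: call/J
  [9:0] imm=1008 (s10→-16) = $-16
  target = base 0x9684 + off 0x10 + 2 + imm -16 = 0x9686

0x9686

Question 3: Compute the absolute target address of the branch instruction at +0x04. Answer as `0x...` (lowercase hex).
0x9686

off 0x04: read fc a7 as little → 0xa7fc
  opcode bits[15:10]=0x29: beq/J
  [9:0] imm=1020 (s10→-4) = $-4
  target = base 0x9684 + off 0x04 + 2 + imm -4 = 0x9686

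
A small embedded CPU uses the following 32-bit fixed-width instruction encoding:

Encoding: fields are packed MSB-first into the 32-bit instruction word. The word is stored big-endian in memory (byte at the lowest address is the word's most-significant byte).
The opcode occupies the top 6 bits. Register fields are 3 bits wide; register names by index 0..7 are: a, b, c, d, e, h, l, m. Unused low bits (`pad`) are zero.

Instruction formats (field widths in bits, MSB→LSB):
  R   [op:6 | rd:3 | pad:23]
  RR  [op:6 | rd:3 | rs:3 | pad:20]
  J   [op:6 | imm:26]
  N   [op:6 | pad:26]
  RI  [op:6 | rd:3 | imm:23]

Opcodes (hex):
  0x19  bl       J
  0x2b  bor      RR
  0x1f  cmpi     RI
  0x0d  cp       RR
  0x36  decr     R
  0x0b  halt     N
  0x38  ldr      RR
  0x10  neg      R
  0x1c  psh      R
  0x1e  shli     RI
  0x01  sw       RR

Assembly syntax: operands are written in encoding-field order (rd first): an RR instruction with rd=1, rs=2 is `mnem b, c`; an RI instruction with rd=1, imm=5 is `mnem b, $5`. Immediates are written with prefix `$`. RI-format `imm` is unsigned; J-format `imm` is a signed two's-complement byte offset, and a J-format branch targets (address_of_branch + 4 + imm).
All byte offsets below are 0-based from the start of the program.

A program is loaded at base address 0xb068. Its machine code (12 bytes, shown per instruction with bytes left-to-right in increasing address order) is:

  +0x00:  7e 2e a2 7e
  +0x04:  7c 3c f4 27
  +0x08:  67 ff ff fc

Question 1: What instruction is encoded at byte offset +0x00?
off 0x00: read 7e 2e a2 7e as big → 0x7e2ea27e
  opcode bits[31:26]=0x1f: cmpi/RI
  rd@[25:23]=0x4 ⇒ e
  imm@[22:0]=0x2ea27e ⇒ $3056254

cmpi e, $3056254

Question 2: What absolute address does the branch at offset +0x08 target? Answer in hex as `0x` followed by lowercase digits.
0xb070

[08] 67 ff ff fc → 0x67fffffc
  op=0x67fffffc>>26=0x19 ⇒ bl (J)
  imm@[25:0]=0x3fffffc (s26→-4) ⇒ $-4
  target = base 0xb068 + off 0x08 + 4 + imm -4 = 0xb070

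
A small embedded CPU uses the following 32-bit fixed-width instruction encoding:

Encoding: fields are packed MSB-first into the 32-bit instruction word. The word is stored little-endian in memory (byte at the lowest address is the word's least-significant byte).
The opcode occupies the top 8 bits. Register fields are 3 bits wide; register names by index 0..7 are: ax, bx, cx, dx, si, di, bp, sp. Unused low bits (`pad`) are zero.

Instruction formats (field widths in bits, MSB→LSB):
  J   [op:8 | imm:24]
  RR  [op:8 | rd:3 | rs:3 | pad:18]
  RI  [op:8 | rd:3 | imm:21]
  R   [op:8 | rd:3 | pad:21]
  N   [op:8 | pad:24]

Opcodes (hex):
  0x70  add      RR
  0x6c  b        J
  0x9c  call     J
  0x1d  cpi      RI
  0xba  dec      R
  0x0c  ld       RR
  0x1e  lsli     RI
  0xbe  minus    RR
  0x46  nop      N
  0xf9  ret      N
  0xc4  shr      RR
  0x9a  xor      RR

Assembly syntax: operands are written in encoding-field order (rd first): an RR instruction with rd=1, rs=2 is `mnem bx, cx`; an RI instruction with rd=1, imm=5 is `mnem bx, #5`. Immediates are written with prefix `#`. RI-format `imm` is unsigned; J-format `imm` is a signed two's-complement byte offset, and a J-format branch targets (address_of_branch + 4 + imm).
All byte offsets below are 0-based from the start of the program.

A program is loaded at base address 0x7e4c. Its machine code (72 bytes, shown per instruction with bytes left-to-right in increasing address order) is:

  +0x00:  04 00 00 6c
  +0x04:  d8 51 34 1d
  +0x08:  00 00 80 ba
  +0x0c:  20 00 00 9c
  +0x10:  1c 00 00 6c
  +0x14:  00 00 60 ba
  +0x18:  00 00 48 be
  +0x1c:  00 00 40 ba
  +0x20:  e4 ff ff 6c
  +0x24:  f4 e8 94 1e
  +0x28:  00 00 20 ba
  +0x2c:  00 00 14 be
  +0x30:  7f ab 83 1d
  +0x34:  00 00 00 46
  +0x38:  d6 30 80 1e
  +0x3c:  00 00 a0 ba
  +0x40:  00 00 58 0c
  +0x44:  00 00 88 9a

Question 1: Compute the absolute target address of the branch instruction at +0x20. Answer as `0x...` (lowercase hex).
@+20  little-endian(e4 ff ff 6c) = 0x6cffffe4
  opcode bits[31:24]=0x6c: b/J
  imm@[23:0]=0xffffe4 (s24→-28) ⇒ #-28
  target = base 0x7e4c + off 0x20 + 4 + imm -28 = 0x7e54

0x7e54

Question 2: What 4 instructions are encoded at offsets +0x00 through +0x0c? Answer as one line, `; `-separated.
@+00  little-endian(04 00 00 6c) = 0x6c000004
  op=0x6c000004>>24=0x6c ⇒ b (J)
  imm@[23:0]=0x4 ⇒ #4
@+04  little-endian(d8 51 34 1d) = 0x1d3451d8
  op=0x1d3451d8>>24=0x1d ⇒ cpi (RI)
  rd@[23:21]=0x1 ⇒ bx
  imm@[20:0]=0x1451d8 ⇒ #1331672
@+08  little-endian(00 00 80 ba) = 0xba800000
  op=0xba800000>>24=0xba ⇒ dec (R)
  rd@[23:21]=0x4 ⇒ si
@+0c  little-endian(20 00 00 9c) = 0x9c000020
  op=0x9c000020>>24=0x9c ⇒ call (J)
  imm@[23:0]=0x20 ⇒ #32

b #4; cpi bx, #1331672; dec si; call #32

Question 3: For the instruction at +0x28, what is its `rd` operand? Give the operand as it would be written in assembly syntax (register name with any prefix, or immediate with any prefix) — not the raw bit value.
[28] 00 00 20 ba → 0xba200000
  top 8b → 0xba → dec [R]
  [23:21] rd=1 = bx

bx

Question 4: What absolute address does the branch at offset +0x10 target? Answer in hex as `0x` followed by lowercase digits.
off 0x10: read 1c 00 00 6c as little → 0x6c00001c
  top 8b → 0x6c → b [J]
  [23:0] imm=28 = #28
  target = base 0x7e4c + off 0x10 + 4 + imm 28 = 0x7e7c

0x7e7c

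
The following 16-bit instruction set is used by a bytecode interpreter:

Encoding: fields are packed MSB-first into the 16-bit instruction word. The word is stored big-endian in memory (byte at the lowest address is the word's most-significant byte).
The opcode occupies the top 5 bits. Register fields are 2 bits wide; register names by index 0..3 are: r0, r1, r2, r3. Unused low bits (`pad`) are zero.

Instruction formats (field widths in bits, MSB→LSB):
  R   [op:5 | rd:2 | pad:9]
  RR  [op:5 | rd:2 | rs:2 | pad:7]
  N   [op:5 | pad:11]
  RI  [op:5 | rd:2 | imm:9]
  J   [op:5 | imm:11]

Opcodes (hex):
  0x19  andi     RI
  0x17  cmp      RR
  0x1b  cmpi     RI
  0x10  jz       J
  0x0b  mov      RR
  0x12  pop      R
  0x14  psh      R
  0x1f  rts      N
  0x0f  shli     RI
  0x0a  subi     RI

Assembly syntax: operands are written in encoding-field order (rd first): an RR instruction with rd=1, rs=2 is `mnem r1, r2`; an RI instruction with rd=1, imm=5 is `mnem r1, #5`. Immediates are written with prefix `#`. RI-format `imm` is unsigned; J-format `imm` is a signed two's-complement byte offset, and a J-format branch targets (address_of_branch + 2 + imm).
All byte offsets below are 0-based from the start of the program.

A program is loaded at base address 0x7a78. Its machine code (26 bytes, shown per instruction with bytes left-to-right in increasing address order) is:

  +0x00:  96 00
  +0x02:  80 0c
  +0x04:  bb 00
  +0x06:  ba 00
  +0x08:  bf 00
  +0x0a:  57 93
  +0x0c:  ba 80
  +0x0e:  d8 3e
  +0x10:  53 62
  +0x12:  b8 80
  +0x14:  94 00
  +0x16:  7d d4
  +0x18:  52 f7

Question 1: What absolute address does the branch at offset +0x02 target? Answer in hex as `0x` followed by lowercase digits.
0x7a88

+0x02: 80 0c ⇒ word 0x800c (big)
  top 5b → 0x10 → jz [J]
  imm@[10:0]=0xc ⇒ #12
  target = base 0x7a78 + off 0x02 + 2 + imm 12 = 0x7a88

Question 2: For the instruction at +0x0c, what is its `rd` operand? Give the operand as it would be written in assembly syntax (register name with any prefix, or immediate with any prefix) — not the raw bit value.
off 0x0c: read ba 80 as big → 0xba80
  top 5b → 0x17 → cmp [RR]
  rd@[10:9]=0x1 ⇒ r1
  rs@[8:7]=0x1 ⇒ r1

r1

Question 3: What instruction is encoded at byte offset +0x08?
cmp r3, r2

[08] bf 00 → 0xbf00
  opcode bits[15:11]=0x17: cmp/RR
  [10:9] rd=3 = r3
  [8:7] rs=2 = r2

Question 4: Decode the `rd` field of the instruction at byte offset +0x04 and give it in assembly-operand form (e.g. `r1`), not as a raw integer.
@+04  big-endian(bb 00) = 0xbb00
  top 5b → 0x17 → cmp [RR]
  rd: (w>>9)&0x3=0x1 → r1
  rs: (w>>7)&0x3=0x2 → r2

r1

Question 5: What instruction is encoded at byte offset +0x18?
[18] 52 f7 → 0x52f7
  top 5b → 0xa → subi [RI]
  [10:9] rd=1 = r1
  [8:0] imm=247 = #247

subi r1, #247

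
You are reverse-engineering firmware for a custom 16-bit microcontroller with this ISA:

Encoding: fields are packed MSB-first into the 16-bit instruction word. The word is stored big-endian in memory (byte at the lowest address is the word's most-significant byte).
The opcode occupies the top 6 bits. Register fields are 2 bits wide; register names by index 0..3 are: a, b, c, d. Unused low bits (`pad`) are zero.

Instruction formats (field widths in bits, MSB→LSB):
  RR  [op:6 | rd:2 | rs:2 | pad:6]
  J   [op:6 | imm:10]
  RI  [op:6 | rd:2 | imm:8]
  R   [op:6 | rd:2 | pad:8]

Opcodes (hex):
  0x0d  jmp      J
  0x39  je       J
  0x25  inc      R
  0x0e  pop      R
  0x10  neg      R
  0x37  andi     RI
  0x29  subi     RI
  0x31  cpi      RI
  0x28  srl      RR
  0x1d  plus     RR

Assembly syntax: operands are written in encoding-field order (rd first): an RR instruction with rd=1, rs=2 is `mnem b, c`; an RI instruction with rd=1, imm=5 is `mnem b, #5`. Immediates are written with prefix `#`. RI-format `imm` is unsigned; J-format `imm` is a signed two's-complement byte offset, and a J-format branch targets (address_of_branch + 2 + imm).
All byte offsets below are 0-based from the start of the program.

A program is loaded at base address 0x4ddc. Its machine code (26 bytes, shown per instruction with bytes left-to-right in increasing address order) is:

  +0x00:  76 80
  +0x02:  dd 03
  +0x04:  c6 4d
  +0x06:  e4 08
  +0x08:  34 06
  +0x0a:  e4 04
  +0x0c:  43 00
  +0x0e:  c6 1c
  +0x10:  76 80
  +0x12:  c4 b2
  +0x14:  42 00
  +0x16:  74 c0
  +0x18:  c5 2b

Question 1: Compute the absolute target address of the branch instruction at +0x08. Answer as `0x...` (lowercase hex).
[08] 34 06 → 0x3406
  top 6b → 0xd → jmp [J]
  imm: (w>>0)&0x3ff=0x6 → #6
  target = base 0x4ddc + off 0x08 + 2 + imm 6 = 0x4dec

0x4dec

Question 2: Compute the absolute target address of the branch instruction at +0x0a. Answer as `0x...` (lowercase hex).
0x4dec

[0a] e4 04 → 0xe404
  opcode bits[15:10]=0x39: je/J
  imm@[9:0]=0x4 ⇒ #4
  target = base 0x4ddc + off 0x0a + 2 + imm 4 = 0x4dec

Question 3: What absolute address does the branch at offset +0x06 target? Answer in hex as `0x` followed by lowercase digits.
@+06  big-endian(e4 08) = 0xe408
  top 6b → 0x39 → je [J]
  [9:0] imm=8 = #8
  target = base 0x4ddc + off 0x06 + 2 + imm 8 = 0x4dec

0x4dec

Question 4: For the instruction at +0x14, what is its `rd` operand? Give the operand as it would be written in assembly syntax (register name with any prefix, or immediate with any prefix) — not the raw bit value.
c

@+14  big-endian(42 00) = 0x4200
  opcode bits[15:10]=0x10: neg/R
  [9:8] rd=2 = c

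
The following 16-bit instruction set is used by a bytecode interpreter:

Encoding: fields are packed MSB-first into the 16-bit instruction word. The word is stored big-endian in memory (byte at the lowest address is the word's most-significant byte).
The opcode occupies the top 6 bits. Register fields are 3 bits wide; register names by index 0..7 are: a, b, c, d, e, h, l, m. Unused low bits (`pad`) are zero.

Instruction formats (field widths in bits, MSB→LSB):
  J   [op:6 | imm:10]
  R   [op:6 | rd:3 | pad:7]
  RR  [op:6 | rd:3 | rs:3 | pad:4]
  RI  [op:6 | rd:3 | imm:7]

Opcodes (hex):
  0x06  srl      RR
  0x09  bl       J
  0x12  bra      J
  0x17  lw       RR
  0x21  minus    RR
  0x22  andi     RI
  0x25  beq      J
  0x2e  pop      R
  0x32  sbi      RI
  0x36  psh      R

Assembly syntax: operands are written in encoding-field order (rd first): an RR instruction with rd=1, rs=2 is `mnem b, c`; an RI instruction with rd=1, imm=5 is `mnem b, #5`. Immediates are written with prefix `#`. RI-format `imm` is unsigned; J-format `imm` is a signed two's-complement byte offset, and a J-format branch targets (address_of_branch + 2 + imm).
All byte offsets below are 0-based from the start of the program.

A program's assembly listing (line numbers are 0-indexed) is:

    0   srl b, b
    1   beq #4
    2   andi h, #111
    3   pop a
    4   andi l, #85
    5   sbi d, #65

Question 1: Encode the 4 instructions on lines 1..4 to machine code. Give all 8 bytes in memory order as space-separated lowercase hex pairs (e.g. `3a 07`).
94 04 8a ef b8 00 8b 55

1. beq fields op=0x25:6|imm=4:10 → word 9404h → 94 04
2. andi fields op=0x22:6|rd=5:3|imm=111:7 → word 8aefh → 8a ef
3. pop fields op=0x2e:6|rd=0:3|pad=0:7 → word b800h → b8 00
4. andi fields op=0x22:6|rd=6:3|imm=85:7 → word 8b55h → 8b 55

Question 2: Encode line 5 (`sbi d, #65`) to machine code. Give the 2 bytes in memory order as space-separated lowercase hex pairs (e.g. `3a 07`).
c9 c1

5. sbi fields op=0x32:6|rd=3:3|imm=65:7 → word c9c1h → c9 c1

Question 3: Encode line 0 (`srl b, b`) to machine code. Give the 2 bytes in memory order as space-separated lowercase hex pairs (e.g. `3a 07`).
18 90

0. srl fields op=0x6:6|rd=1:3|rs=1:3|pad=0:4 → word 1890h → 18 90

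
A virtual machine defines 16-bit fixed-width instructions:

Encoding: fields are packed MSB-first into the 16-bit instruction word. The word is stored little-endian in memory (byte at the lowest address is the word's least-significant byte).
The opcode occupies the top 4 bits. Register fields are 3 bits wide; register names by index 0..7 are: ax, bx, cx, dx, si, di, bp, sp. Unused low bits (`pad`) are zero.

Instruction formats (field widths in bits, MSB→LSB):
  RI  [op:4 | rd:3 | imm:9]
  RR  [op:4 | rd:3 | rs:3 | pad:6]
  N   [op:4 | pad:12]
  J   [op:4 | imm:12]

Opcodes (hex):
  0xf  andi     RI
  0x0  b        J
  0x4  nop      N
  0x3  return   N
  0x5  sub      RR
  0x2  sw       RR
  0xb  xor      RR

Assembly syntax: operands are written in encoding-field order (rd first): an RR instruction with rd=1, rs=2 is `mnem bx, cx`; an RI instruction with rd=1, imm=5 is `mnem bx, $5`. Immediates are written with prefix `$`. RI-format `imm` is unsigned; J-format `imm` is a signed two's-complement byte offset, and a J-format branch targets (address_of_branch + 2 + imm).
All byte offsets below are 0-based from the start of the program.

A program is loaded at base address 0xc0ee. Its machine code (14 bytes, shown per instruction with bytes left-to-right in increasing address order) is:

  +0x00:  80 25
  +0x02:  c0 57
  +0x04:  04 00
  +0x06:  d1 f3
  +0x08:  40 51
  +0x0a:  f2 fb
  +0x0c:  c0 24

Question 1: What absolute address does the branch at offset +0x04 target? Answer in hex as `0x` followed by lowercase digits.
off 0x04: read 04 00 as little → 0x0004
  opcode bits[15:12]=0x0: b/J
  imm@[11:0]=0x4 ⇒ $4
  target = base 0xc0ee + off 0x04 + 2 + imm 4 = 0xc0f8

0xc0f8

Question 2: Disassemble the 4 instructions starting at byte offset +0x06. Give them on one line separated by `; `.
@+06  little-endian(d1 f3) = 0xf3d1
  top 4b → 0xf → andi [RI]
  rd@[11:9]=0x1 ⇒ bx
  imm@[8:0]=0x1d1 ⇒ $465
@+08  little-endian(40 51) = 0x5140
  top 4b → 0x5 → sub [RR]
  rd@[11:9]=0x0 ⇒ ax
  rs@[8:6]=0x5 ⇒ di
@+0a  little-endian(f2 fb) = 0xfbf2
  top 4b → 0xf → andi [RI]
  rd@[11:9]=0x5 ⇒ di
  imm@[8:0]=0x1f2 ⇒ $498
@+0c  little-endian(c0 24) = 0x24c0
  top 4b → 0x2 → sw [RR]
  rd@[11:9]=0x2 ⇒ cx
  rs@[8:6]=0x3 ⇒ dx

andi bx, $465; sub ax, di; andi di, $498; sw cx, dx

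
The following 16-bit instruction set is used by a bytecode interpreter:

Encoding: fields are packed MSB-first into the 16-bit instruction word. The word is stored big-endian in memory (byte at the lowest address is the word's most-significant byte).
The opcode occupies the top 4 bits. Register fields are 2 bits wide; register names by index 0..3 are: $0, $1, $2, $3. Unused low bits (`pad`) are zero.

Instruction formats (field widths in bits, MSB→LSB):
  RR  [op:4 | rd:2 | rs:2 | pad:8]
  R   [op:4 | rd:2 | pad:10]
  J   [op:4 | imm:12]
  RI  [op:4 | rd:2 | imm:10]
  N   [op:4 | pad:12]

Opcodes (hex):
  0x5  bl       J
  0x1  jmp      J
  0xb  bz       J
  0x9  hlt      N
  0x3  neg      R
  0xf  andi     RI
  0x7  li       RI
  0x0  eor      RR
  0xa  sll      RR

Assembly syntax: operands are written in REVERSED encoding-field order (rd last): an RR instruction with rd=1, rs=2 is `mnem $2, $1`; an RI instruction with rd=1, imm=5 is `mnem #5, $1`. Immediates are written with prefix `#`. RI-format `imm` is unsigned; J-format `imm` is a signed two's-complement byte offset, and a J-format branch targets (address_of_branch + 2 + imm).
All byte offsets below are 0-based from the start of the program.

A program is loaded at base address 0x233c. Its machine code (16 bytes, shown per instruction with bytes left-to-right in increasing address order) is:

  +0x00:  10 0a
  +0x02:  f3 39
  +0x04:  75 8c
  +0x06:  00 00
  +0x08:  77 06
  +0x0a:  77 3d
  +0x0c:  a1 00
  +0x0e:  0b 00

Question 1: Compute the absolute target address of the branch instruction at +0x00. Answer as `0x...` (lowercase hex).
0x2348

off 0x00: read 10 0a as big → 0x100a
  op=0x100a>>12=0x1 ⇒ jmp (J)
  imm@[11:0]=0xa ⇒ #10
  target = base 0x233c + off 0x00 + 2 + imm 10 = 0x2348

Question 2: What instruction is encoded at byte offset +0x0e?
eor $3, $2

off 0x0e: read 0b 00 as big → 0x0b00
  top 4b → 0x0 → eor [RR]
  [11:10] rd=2 = $2
  [9:8] rs=3 = $3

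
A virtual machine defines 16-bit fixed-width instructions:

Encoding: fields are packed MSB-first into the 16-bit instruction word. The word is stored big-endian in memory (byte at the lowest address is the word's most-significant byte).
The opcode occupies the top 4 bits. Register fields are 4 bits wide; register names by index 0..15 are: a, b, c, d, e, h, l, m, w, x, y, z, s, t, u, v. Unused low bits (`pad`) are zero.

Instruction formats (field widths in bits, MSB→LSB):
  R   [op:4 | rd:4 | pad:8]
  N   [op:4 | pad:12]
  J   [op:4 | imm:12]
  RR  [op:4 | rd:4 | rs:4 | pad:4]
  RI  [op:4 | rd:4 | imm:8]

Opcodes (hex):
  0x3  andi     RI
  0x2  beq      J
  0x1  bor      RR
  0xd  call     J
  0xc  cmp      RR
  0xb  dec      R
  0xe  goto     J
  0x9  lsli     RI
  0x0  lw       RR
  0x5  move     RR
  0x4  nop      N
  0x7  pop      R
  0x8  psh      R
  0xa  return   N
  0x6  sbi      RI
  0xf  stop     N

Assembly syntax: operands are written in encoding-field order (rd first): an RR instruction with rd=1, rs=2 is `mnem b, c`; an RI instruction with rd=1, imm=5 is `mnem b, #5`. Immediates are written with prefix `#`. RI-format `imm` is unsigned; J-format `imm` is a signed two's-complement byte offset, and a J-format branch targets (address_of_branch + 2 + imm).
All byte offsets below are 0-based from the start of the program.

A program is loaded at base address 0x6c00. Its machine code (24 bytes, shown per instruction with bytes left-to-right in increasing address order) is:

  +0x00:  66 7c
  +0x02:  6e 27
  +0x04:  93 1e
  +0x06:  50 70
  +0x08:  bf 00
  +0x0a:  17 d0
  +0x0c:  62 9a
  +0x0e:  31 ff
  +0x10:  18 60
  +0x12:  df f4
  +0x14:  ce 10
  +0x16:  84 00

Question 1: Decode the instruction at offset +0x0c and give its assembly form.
off 0x0c: read 62 9a as big → 0x629a
  opcode bits[15:12]=0x6: sbi/RI
  rd: (w>>8)&0xf=0x2 → c
  imm: (w>>0)&0xff=0x9a → #154

sbi c, #154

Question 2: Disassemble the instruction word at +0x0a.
bor m, t

@+0a  big-endian(17 d0) = 0x17d0
  op=0x17d0>>12=0x1 ⇒ bor (RR)
  rd: (w>>8)&0xf=0x7 → m
  rs: (w>>4)&0xf=0xd → t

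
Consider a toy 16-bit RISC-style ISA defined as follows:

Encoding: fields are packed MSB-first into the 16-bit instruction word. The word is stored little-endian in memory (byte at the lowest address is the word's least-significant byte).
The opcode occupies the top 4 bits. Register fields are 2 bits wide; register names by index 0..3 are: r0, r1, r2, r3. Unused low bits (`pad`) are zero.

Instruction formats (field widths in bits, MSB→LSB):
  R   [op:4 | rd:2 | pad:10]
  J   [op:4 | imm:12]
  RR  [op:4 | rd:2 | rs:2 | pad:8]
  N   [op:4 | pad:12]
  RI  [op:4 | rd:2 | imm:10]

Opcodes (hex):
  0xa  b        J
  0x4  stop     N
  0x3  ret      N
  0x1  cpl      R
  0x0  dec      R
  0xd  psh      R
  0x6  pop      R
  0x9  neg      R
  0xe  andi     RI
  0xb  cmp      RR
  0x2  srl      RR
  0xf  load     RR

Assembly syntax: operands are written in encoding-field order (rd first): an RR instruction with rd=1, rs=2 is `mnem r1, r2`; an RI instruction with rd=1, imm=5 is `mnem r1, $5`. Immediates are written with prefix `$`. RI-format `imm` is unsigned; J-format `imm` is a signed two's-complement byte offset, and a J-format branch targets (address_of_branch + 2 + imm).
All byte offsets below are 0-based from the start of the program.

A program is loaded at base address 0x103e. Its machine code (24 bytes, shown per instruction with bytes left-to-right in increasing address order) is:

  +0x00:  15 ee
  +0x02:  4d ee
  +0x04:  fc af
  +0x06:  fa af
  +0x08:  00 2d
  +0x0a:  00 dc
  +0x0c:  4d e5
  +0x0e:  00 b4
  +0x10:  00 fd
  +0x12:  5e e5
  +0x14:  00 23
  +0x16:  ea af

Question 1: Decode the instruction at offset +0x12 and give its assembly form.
andi r1, $350

[12] 5e e5 → 0xe55e
  op=0xe55e>>12=0xe ⇒ andi (RI)
  rd@[11:10]=0x1 ⇒ r1
  imm@[9:0]=0x15e ⇒ $350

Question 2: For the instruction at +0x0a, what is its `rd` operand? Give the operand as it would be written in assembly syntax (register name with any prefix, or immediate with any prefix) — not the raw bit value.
@+0a  little-endian(00 dc) = 0xdc00
  top 4b → 0xd → psh [R]
  [11:10] rd=3 = r3

r3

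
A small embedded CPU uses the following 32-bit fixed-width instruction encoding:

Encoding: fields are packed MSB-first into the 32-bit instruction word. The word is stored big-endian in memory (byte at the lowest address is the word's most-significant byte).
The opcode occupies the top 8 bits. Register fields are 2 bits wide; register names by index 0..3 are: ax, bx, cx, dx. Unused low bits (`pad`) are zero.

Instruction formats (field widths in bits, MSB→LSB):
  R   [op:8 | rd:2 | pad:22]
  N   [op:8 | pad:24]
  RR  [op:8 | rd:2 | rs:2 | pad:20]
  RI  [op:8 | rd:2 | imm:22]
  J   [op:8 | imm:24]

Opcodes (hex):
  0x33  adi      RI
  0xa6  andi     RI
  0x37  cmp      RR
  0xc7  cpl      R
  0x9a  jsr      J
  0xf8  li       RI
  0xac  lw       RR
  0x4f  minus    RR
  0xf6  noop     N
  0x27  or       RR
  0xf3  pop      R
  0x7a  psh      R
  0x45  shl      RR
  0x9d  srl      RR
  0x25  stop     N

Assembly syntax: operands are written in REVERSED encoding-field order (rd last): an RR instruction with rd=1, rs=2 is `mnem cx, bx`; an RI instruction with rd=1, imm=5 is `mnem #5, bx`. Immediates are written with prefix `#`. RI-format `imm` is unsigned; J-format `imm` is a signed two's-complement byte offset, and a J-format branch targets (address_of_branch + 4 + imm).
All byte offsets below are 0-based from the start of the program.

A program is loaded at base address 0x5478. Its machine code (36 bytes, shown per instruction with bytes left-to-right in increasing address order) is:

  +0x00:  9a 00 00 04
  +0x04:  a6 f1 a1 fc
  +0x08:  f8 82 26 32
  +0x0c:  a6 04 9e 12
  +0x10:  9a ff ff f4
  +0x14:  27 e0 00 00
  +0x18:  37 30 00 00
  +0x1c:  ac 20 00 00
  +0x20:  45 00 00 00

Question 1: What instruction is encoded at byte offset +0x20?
off 0x20: read 45 00 00 00 as big → 0x45000000
  top 8b → 0x45 → shl [RR]
  rd@[23:22]=0x0 ⇒ ax
  rs@[21:20]=0x0 ⇒ ax

shl ax, ax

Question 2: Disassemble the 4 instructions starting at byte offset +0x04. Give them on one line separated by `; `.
+0x04: a6 f1 a1 fc ⇒ word 0xa6f1a1fc (big)
  top 8b → 0xa6 → andi [RI]
  rd@[23:22]=0x3 ⇒ dx
  imm@[21:0]=0x31a1fc ⇒ #3252732
+0x08: f8 82 26 32 ⇒ word 0xf8822632 (big)
  top 8b → 0xf8 → li [RI]
  rd@[23:22]=0x2 ⇒ cx
  imm@[21:0]=0x22632 ⇒ #140850
+0x0c: a6 04 9e 12 ⇒ word 0xa6049e12 (big)
  top 8b → 0xa6 → andi [RI]
  rd@[23:22]=0x0 ⇒ ax
  imm@[21:0]=0x49e12 ⇒ #302610
+0x10: 9a ff ff f4 ⇒ word 0x9afffff4 (big)
  top 8b → 0x9a → jsr [J]
  imm@[23:0]=0xfffff4 (s24→-12) ⇒ #-12

andi #3252732, dx; li #140850, cx; andi #302610, ax; jsr #-12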